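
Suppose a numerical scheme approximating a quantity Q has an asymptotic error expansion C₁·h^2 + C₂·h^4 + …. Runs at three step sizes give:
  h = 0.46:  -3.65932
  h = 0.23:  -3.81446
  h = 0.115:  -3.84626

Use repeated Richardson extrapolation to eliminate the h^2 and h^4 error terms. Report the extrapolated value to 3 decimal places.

First eliminate the h^2 term (factor 2^2 = 4):
  B₁ = (4·(-3.81446) − (-3.65932))/3 = -3.86617
  B₂ = (4·(-3.84626) − (-3.81446))/3 = -3.85686
Then eliminate the h^4 term (factor 2^4 = 16):
  (16·(-3.85686) − (-3.86617))/15 = -3.85624

-3.856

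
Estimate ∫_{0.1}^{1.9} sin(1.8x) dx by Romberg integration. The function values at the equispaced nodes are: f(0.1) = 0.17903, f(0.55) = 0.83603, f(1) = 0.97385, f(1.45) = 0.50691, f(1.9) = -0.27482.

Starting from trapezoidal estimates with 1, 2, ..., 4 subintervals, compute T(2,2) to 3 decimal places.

1.080

T(0,0) (trapezoid, 1 panel, h=1.8000): -0.08621
T(1,0) (trapezoid, 2 panels, h=0.9000): 0.83336
T(2,0) (trapezoid, 4 panels, h=0.4500): 1.02100
T(1,1) = 0.83336 + (0.83336 − (-0.08621))/3 = 1.13988
T(2,1) = 1.02100 + (1.02100 − 0.83336)/3 = 1.08355
T(2,2) = 1.08355 + (1.08355 − 1.13988)/15 = 1.07979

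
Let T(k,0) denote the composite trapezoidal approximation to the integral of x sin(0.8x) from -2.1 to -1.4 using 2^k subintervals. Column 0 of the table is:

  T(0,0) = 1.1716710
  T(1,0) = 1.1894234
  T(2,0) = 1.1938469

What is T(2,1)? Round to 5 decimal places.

1.19532

Richardson extrapolation on the trapezoidal column (denominator 4−1=3):
T(2,1) = (4·1.1938469 − 1.1894234) / 3 = 1.1953214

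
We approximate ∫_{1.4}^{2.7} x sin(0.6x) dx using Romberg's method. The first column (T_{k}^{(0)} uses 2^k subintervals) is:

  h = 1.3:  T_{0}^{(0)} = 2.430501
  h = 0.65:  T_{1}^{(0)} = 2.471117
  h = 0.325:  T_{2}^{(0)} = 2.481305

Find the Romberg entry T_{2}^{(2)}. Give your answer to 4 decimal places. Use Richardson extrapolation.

2.4847

Richardson extrapolation on the trapezoidal column (denominator 4−1=3):
T_{1}^{(1)} = 2.471117 + (2.471117 − 2.430501)/3 = 2.484656
T_{2}^{(1)} = (4·2.481305 − 2.471117) / 3 = 2.484701
T_{2}^{(2)} = (16·2.484701 − 2.484656) / 15 = 2.484704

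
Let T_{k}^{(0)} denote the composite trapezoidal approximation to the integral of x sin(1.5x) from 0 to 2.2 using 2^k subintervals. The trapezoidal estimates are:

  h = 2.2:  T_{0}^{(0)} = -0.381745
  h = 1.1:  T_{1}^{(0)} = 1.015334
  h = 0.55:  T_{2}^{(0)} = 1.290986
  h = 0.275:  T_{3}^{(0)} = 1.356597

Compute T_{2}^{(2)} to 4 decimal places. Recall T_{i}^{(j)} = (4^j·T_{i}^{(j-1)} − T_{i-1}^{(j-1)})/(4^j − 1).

T_{1}^{(1)} = 1.015334 + (1.015334 − (-0.381745))/3 = 1.481027
T_{2}^{(1)} = (4·1.290986 − 1.015334) / 3 = 1.382870
T_{2}^{(2)} = (16·1.382870 − 1.481027) / 15 = 1.376326

1.3763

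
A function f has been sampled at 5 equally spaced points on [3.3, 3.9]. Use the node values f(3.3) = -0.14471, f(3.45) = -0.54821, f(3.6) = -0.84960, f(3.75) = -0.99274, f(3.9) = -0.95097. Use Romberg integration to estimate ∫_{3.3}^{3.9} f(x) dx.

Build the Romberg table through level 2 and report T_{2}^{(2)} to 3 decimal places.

T_{0}^{(0)} (trapezoid, 1 panel, h=0.6000): -0.32870
T_{1}^{(0)} (trapezoid, 2 panels, h=0.3000): -0.41923
T_{2}^{(0)} (trapezoid, 4 panels, h=0.1500): -0.44076
T_{1}^{(1)} = -0.41923 + (-0.41923 − (-0.32870))/3 = -0.44941
T_{2}^{(1)} = -0.44076 + (-0.44076 − (-0.41923))/3 = -0.44794
T_{2}^{(2)} = -0.44794 + (-0.44794 − (-0.44941))/15 = -0.44784

-0.448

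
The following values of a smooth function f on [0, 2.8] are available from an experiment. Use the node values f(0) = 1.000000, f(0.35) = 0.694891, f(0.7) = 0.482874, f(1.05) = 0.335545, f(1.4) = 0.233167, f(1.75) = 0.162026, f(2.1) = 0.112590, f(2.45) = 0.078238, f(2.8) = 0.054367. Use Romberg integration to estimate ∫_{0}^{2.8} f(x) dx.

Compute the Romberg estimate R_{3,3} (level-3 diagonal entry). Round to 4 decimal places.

R_{0,0} (trapezoid, 1 panel, h=2.8000): 1.476114
R_{1,0} (trapezoid, 2 panels, h=1.4000): 1.064491
R_{2,0} (trapezoid, 4 panels, h=0.7000): 0.949070
R_{3,0} (trapezoid, 8 panels, h=0.3500): 0.919280
R_{1,1} = 1.064491 + (1.064491 − 1.476114)/3 = 0.927283
R_{2,1} = 0.949070 + (0.949070 − 1.064491)/3 = 0.910596
R_{3,1} = 0.919280 + (0.919280 − 0.949070)/3 = 0.909350
R_{2,2} = 0.910596 + (0.910596 − 0.927283)/15 = 0.909484
R_{3,2} = 0.909350 + (0.909350 − 0.910596)/15 = 0.909267
R_{3,3} = 0.909267 + (0.909267 − 0.909484)/63 = 0.909264

0.9093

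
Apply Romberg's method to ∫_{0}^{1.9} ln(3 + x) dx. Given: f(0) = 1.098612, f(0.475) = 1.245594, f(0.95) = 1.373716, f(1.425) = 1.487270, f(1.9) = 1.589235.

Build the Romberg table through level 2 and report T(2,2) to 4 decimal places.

T(0,0) (trapezoid, 1 panel, h=1.9000): 2.553455
T(1,0) (trapezoid, 2 panels, h=0.9500): 2.581758
T(2,0) (trapezoid, 4 panels, h=0.4750): 2.588989
T(1,1) = 2.581758 + (2.581758 − 2.553455)/3 = 2.591192
T(2,1) = 2.588989 + (2.588989 − 2.581758)/3 = 2.591399
T(2,2) = 2.591399 + (2.591399 − 2.591192)/15 = 2.591413

2.5914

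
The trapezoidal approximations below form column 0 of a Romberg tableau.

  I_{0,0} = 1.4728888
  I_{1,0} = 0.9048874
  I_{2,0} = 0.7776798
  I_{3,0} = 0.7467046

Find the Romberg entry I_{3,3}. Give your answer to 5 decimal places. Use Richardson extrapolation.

I_{1,1} = 0.9048874 + (0.9048874 − 1.4728888)/3 = 0.7155536
I_{2,1} = (4·0.7776798 − 0.9048874) / 3 = 0.7352773
I_{3,1} = 0.7467046 + (0.7467046 − 0.7776798)/3 = 0.7363795
I_{2,2} = (16·0.7352773 − 0.7155536) / 15 = 0.7365922
I_{3,2} = (16·0.7363795 − 0.7352773) / 15 = 0.7364530
I_{3,3} = 0.7364530 + (0.7364530 − 0.7365922)/63 = 0.7364508

0.73645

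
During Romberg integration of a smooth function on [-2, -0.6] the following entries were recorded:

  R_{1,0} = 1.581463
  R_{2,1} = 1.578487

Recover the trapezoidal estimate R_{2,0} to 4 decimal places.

1.5792

From R_{2,1} = (4·R_{2,0} − R_{1,0})/3, solve for R_{2,0}:
4·R_{2,0} = 3·1.578487 + 1.581463 = 6.316924
R_{2,0} = 1.579231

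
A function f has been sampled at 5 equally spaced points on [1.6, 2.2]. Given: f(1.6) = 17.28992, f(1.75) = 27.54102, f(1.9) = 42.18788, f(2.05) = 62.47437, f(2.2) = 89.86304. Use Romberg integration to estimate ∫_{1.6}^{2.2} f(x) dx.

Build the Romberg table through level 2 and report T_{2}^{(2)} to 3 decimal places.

27.579

T_{0}^{(0)} (trapezoid, 1 panel, h=0.6000): 32.14589
T_{1}^{(0)} (trapezoid, 2 panels, h=0.3000): 28.72931
T_{2}^{(0)} (trapezoid, 4 panels, h=0.1500): 27.86696
T_{1}^{(1)} = 28.72931 + (28.72931 − 32.14589)/3 = 27.59045
T_{2}^{(1)} = 27.86696 + (27.86696 − 28.72931)/3 = 27.57951
T_{2}^{(2)} = 27.57951 + (27.57951 − 27.59045)/15 = 27.57878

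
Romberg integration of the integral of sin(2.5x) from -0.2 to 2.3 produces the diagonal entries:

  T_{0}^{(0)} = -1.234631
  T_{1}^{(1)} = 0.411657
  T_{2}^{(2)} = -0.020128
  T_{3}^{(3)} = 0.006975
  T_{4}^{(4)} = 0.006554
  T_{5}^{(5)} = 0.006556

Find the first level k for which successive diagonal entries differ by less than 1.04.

|T_{1}^{(1)} − T_{0}^{(0)}| = 1.646288 ≥ 1.04
|T_{2}^{(2)} − T_{1}^{(1)}| = 0.431785 < 1.04

k = 2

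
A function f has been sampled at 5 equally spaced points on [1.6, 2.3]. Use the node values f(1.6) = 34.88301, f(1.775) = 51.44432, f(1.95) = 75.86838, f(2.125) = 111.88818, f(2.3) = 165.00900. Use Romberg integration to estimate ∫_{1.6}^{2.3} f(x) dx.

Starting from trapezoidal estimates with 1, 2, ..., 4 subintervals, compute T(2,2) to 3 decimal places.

58.616

T(0,0) (trapezoid, 1 panel, h=0.7000): 69.96220
T(1,0) (trapezoid, 2 panels, h=0.3500): 61.53503
T(2,0) (trapezoid, 4 panels, h=0.1750): 59.35070
T(1,1) = 61.53503 + (61.53503 − 69.96220)/3 = 58.72597
T(2,1) = 59.35070 + (59.35070 − 61.53503)/3 = 58.62259
T(2,2) = 58.62259 + (58.62259 − 58.72597)/15 = 58.61570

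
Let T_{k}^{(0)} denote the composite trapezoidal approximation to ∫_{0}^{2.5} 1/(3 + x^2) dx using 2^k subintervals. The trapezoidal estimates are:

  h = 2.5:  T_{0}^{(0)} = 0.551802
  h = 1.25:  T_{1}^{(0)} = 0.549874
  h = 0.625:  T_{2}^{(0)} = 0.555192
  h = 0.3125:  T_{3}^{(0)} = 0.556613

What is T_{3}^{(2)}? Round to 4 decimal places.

Richardson extrapolation on the trapezoidal column (denominator 4−1=3):
T_{2}^{(1)} = (4·0.555192 − 0.549874) / 3 = 0.556965
T_{3}^{(1)} = 0.556613 + (0.556613 − 0.555192)/3 = 0.557087
T_{3}^{(2)} = (16·0.557087 − 0.556965) / 15 = 0.557095
(Column j=1 coincides with Simpson's rule on the same nodes.)

0.5571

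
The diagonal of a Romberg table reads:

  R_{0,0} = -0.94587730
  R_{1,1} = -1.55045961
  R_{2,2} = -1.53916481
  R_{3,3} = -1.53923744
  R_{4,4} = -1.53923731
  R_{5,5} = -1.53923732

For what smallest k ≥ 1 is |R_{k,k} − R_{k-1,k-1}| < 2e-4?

k = 3

|R_{1,1} − R_{0,0}| = 0.60458231 ≥ 2e-4
|R_{2,2} − R_{1,1}| = 0.01129480 ≥ 2e-4
|R_{3,3} − R_{2,2}| = 0.00007263 < 2e-4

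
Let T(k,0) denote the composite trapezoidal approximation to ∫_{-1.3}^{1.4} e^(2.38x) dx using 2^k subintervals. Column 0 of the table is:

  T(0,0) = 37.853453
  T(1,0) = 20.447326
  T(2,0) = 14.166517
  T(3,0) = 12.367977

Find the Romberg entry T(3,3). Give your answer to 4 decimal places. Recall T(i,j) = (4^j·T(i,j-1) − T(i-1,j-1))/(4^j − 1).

T(1,1) = 20.447326 + (20.447326 − 37.853453)/3 = 14.645284
T(2,1) = (4·14.166517 − 20.447326) / 3 = 12.072914
T(3,1) = 12.367977 + (12.367977 − 14.166517)/3 = 11.768464
T(2,2) = 12.072914 + (12.072914 − 14.645284)/15 = 11.901423
T(3,2) = (16·11.768464 − 12.072914) / 15 = 11.748167
T(3,3) = (64·11.748167 − 11.901423) / 63 = 11.745734
(Column j=1 coincides with Simpson's rule on the same nodes.)

11.7457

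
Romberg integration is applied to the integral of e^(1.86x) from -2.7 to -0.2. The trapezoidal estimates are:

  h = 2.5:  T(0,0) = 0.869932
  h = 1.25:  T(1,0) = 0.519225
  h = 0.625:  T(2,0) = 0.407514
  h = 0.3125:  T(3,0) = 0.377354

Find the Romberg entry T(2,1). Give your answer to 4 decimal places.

0.3703

T(2,1) = 0.407514 + (0.407514 − 0.519225)/3 = 0.370277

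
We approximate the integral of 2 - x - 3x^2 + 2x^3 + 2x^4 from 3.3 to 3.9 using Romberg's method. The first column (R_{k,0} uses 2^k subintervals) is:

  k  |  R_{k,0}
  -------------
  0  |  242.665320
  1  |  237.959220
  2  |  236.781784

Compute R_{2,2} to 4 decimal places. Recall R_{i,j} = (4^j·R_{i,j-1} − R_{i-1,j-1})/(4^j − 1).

Richardson extrapolation on the trapezoidal column (denominator 4−1=3):
R_{1,1} = (4·237.959220 − 242.665320) / 3 = 236.390520
R_{2,1} = (4·236.781784 − 237.959220) / 3 = 236.389305
R_{2,2} = (16·236.389305 − 236.390520) / 15 = 236.389224

236.3892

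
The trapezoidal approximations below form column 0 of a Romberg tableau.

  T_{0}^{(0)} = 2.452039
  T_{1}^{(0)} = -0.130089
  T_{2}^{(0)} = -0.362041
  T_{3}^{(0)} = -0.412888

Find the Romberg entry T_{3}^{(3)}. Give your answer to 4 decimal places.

Richardson extrapolation on the trapezoidal column (denominator 4−1=3):
T_{1}^{(1)} = -0.130089 + (-0.130089 − 2.452039)/3 = -0.990798
T_{2}^{(1)} = (4·(-0.362041) − (-0.130089)) / 3 = -0.439358
T_{3}^{(1)} = -0.412888 + (-0.412888 − (-0.362041))/3 = -0.429837
T_{2}^{(2)} = -0.439358 + (-0.439358 − (-0.990798))/15 = -0.402595
T_{3}^{(2)} = -0.429837 + (-0.429837 − (-0.439358))/15 = -0.429202
T_{3}^{(3)} = -0.429202 + (-0.429202 − (-0.402595))/63 = -0.429624

-0.4296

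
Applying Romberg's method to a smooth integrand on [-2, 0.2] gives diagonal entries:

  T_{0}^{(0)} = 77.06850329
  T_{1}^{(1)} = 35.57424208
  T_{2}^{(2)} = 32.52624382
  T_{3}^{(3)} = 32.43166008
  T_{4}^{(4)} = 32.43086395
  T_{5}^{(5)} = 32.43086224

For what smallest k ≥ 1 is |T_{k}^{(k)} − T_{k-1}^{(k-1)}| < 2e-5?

|T_{1}^{(1)} − T_{0}^{(0)}| = 41.49426121 ≥ 2e-5
|T_{2}^{(2)} − T_{1}^{(1)}| = 3.04799826 ≥ 2e-5
|T_{3}^{(3)} − T_{2}^{(2)}| = 0.09458374 ≥ 2e-5
|T_{4}^{(4)} − T_{3}^{(3)}| = 0.00079613 ≥ 2e-5
|T_{5}^{(5)} − T_{4}^{(4)}| = 0.00000171 < 2e-5

k = 5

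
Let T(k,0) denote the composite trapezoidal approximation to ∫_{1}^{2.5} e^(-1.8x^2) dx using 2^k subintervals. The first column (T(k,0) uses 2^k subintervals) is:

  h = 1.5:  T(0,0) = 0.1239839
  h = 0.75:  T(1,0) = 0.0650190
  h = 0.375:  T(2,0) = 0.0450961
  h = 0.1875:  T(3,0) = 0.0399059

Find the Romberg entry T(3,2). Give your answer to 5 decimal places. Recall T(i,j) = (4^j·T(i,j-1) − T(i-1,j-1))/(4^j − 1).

T(2,1) = (4·0.0450961 − 0.0650190) / 3 = 0.0384551
T(3,1) = 0.0399059 + (0.0399059 − 0.0450961)/3 = 0.0381758
T(3,2) = (16·0.0381758 − 0.0384551) / 15 = 0.0381572

0.03816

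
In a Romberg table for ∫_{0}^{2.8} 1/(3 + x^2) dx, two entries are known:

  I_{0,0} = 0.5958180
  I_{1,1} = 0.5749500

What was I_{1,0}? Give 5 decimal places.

From I_{1,1} = (4·I_{1,0} − I_{0,0})/3, solve for I_{1,0}:
4·I_{1,0} = 3·0.5749500 + 0.5958180 = 2.3206680
I_{1,0} = 0.5801670

0.58017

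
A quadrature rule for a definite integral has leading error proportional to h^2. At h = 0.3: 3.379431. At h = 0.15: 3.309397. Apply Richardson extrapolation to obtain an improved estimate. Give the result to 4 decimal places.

3.2861

The leading error scales as h^2; refining by a factor of 2 reduces it by 2^2 = 4.
Extrapolated value = (4·A(h/2) − A(h)) / (4 − 1)
= (4·3.309397 − 3.379431) / 3
= 9.858157 / 3 = 3.286052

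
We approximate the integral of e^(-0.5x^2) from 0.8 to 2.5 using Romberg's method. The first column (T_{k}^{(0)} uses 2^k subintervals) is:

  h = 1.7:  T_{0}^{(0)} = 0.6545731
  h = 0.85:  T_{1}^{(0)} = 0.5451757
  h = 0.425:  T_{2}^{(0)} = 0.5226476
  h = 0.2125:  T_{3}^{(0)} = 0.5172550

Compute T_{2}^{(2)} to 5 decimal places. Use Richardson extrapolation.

Richardson extrapolation on the trapezoidal column (denominator 4−1=3):
T_{1}^{(1)} = 0.5451757 + (0.5451757 − 0.6545731)/3 = 0.5087099
T_{2}^{(1)} = 0.5226476 + (0.5226476 − 0.5451757)/3 = 0.5151382
T_{2}^{(2)} = (16·0.5151382 − 0.5087099) / 15 = 0.5155668

0.51557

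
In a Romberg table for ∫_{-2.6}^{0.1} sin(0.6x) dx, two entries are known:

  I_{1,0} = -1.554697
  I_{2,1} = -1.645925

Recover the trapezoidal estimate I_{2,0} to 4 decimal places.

From I_{2,1} = (4·I_{2,0} − I_{1,0})/3, solve for I_{2,0}:
4·I_{2,0} = 3·(-1.645925) + (-1.554697) = -6.492472
I_{2,0} = -1.623118

-1.6231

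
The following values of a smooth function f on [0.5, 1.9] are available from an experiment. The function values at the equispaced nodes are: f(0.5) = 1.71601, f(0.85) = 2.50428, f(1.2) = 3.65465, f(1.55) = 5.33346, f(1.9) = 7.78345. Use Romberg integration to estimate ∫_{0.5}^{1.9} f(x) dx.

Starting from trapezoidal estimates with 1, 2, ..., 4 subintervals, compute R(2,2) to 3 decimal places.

R(0,0) (trapezoid, 1 panel, h=1.4000): 6.64962
R(1,0) (trapezoid, 2 panels, h=0.7000): 5.88307
R(2,0) (trapezoid, 4 panels, h=0.3500): 5.68474
R(1,1) = 5.88307 + (5.88307 − 6.64962)/3 = 5.62755
R(2,1) = 5.68474 + (5.68474 − 5.88307)/3 = 5.61863
R(2,2) = 5.61863 + (5.61863 − 5.62755)/15 = 5.61804

5.618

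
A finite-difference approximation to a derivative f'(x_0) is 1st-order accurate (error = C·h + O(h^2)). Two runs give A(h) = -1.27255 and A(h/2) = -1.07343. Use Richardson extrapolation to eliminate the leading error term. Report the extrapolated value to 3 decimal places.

-0.874

The leading error scales as h; refining by a factor of 2 reduces it by 2^1 = 2.
Extrapolated value = (2·A(h/2) − A(h)) / (2 − 1)
= (2·(-1.07343) − (-1.27255)) / 1
= -0.87431 / 1 = -0.87431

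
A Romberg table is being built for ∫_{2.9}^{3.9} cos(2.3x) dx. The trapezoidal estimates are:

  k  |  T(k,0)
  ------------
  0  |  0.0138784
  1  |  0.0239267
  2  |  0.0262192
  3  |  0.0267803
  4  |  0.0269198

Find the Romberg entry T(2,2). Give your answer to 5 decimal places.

Richardson extrapolation on the trapezoidal column (denominator 4−1=3):
T(1,1) = (4·0.0239267 − 0.0138784) / 3 = 0.0272761
T(2,1) = 0.0262192 + (0.0262192 − 0.0239267)/3 = 0.0269834
T(2,2) = (16·0.0269834 − 0.0272761) / 15 = 0.0269639
(Column j=1 coincides with Simpson's rule on the same nodes.)

0.02696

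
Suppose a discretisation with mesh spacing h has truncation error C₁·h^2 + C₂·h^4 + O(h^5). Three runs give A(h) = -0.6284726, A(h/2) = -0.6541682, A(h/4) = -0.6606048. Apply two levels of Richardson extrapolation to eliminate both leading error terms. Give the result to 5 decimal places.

First eliminate the h^2 term (factor 2^2 = 4):
  B₁ = (4·(-0.6541682) − (-0.6284726))/3 = -0.6627334
  B₂ = (4·(-0.6606048) − (-0.6541682))/3 = -0.6627503
Then eliminate the h^4 term (factor 2^4 = 16):
  (16·(-0.6627503) − (-0.6627334))/15 = -0.6627514

-0.66275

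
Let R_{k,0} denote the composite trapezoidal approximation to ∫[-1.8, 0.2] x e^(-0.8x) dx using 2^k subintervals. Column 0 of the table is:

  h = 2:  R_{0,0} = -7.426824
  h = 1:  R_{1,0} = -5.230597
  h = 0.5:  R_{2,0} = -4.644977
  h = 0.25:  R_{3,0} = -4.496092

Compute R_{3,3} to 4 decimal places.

R_{1,1} = (4·(-5.230597) − (-7.426824)) / 3 = -4.498521
R_{2,1} = (4·(-4.644977) − (-5.230597)) / 3 = -4.449770
R_{3,1} = -4.496092 + (-4.496092 − (-4.644977))/3 = -4.446464
R_{2,2} = -4.449770 + (-4.449770 − (-4.498521))/15 = -4.446520
R_{3,2} = -4.446464 + (-4.446464 − (-4.449770))/15 = -4.446244
R_{3,3} = -4.446244 + (-4.446244 − (-4.446520))/63 = -4.446240

-4.4462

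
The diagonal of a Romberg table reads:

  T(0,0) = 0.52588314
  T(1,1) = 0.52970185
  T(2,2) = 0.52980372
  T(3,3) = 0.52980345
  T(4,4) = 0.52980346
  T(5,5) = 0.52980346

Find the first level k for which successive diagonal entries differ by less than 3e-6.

k = 3

|T(1,1) − T(0,0)| = 0.00381871 ≥ 3e-6
|T(2,2) − T(1,1)| = 0.00010187 ≥ 3e-6
|T(3,3) − T(2,2)| = 0.00000027 < 3e-6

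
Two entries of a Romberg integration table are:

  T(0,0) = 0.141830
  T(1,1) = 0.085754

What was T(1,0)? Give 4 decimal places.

From T(1,1) = (4·T(1,0) − T(0,0))/3, solve for T(1,0):
4·T(1,0) = 3·0.085754 + 0.141830 = 0.399092
T(1,0) = 0.099773

0.0998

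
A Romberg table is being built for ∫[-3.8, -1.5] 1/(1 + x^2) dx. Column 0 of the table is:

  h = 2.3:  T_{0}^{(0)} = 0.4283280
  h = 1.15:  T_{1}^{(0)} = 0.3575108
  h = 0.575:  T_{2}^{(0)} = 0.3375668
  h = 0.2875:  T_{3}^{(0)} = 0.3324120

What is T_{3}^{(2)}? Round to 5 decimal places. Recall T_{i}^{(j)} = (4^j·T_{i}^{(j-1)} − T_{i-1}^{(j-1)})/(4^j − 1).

0.33068

Richardson extrapolation on the trapezoidal column (denominator 4−1=3):
T_{2}^{(1)} = (4·0.3375668 − 0.3575108) / 3 = 0.3309188
T_{3}^{(1)} = 0.3324120 + (0.3324120 − 0.3375668)/3 = 0.3306937
T_{3}^{(2)} = 0.3306937 + (0.3306937 − 0.3309188)/15 = 0.3306787
(Column j=1 coincides with Simpson's rule on the same nodes.)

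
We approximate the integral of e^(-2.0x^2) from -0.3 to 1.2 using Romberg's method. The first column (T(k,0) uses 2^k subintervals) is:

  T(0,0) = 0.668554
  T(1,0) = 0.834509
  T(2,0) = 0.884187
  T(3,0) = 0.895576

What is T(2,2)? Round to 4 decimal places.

Richardson extrapolation on the trapezoidal column (denominator 4−1=3):
T(1,1) = (4·0.834509 − 0.668554) / 3 = 0.889827
T(2,1) = (4·0.884187 − 0.834509) / 3 = 0.900746
T(2,2) = 0.900746 + (0.900746 − 0.889827)/15 = 0.901474

0.9015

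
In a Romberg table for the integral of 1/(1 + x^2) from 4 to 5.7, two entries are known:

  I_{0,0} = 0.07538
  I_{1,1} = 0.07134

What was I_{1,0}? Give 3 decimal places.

From I_{1,1} = (4·I_{1,0} − I_{0,0})/3, solve for I_{1,0}:
4·I_{1,0} = 3·0.07134 + 0.07538 = 0.28940
I_{1,0} = 0.07235

0.072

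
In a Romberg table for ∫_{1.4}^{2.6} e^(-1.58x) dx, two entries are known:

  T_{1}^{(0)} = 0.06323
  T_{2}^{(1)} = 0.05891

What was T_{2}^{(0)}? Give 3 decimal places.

From T_{2}^{(1)} = (4·T_{2}^{(0)} − T_{1}^{(0)})/3, solve for T_{2}^{(0)}:
4·T_{2}^{(0)} = 3·0.05891 + 0.06323 = 0.23996
T_{2}^{(0)} = 0.05999

0.060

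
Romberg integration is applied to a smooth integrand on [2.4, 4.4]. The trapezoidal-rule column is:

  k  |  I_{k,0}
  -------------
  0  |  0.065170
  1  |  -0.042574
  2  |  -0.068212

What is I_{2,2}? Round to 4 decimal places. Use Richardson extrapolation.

-0.0766

Richardson extrapolation on the trapezoidal column (denominator 4−1=3):
I_{1,1} = (4·(-0.042574) − 0.065170) / 3 = -0.078489
I_{2,1} = (4·(-0.068212) − (-0.042574)) / 3 = -0.076758
I_{2,2} = -0.076758 + (-0.076758 − (-0.078489))/15 = -0.076643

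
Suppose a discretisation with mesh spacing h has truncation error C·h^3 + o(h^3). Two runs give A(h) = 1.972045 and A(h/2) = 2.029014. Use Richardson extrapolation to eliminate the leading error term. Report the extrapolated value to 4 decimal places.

2.0372

The leading error scales as h^3; refining by a factor of 2 reduces it by 2^3 = 8.
Extrapolated value = (8·A(h/2) − A(h)) / (8 − 1)
= (8·2.029014 − 1.972045) / 7
= 14.260067 / 7 = 2.037152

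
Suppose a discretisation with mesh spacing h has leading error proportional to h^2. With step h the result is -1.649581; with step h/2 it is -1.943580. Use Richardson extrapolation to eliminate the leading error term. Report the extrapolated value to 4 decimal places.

-2.0416

Extrapolated value = (4·A(h/2) − A(h)) / (4 − 1)
= (4·(-1.943580) − (-1.649581)) / 3
= -6.124739 / 3 = -2.041580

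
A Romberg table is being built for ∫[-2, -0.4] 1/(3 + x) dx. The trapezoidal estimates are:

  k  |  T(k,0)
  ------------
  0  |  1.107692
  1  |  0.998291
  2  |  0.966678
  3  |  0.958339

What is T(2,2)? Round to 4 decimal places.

0.9558

Richardson extrapolation on the trapezoidal column (denominator 4−1=3):
T(1,1) = 0.998291 + (0.998291 − 1.107692)/3 = 0.961824
T(2,1) = 0.966678 + (0.966678 − 0.998291)/3 = 0.956140
T(2,2) = (16·0.956140 − 0.961824) / 15 = 0.955761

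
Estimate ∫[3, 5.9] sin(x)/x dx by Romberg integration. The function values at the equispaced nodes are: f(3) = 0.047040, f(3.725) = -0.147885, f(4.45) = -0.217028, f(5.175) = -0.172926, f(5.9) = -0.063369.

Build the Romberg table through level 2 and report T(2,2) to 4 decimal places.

-0.4184

T(0,0) (trapezoid, 1 panel, h=2.9000): -0.023677
T(1,0) (trapezoid, 2 panels, h=1.4500): -0.326529
T(2,0) (trapezoid, 4 panels, h=0.7250): -0.395853
T(1,1) = -0.326529 + (-0.326529 − (-0.023677))/3 = -0.427480
T(2,1) = -0.395853 + (-0.395853 − (-0.326529))/3 = -0.418961
T(2,2) = -0.418961 + (-0.418961 − (-0.427480))/15 = -0.418393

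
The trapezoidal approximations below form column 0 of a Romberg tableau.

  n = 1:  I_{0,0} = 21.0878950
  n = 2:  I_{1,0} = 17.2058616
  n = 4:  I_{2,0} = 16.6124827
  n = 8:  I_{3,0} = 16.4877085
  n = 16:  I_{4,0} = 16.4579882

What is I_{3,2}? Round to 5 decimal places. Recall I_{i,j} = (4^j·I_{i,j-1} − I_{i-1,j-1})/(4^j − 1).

16.44821

Richardson extrapolation on the trapezoidal column (denominator 4−1=3):
I_{2,1} = (4·16.6124827 − 17.2058616) / 3 = 16.4146897
I_{3,1} = 16.4877085 + (16.4877085 − 16.6124827)/3 = 16.4461171
I_{3,2} = 16.4461171 + (16.4461171 − 16.4146897)/15 = 16.4482123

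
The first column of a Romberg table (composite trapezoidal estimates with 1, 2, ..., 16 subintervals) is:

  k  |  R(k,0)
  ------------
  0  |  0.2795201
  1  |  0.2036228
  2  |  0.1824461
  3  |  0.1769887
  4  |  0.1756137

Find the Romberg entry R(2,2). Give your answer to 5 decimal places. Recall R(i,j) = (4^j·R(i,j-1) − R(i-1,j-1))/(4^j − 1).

Richardson extrapolation on the trapezoidal column (denominator 4−1=3):
R(1,1) = (4·0.2036228 − 0.2795201) / 3 = 0.1783237
R(2,1) = (4·0.1824461 − 0.2036228) / 3 = 0.1753872
R(2,2) = (16·0.1753872 − 0.1783237) / 15 = 0.1751914

0.17519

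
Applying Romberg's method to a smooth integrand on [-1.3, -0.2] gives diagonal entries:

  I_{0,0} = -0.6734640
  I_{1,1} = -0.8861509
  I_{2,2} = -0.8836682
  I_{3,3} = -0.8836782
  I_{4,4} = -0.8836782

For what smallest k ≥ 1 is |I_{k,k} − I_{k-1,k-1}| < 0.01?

|I_{1,1} − I_{0,0}| = 0.2126869 ≥ 0.01
|I_{2,2} − I_{1,1}| = 0.0024827 < 0.01

k = 2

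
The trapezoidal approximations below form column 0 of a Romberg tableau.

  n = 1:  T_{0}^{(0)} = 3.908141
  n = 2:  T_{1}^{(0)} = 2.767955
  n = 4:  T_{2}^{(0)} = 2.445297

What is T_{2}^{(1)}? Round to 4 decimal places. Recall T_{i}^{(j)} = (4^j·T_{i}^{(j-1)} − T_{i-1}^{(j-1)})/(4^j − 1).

2.3377

Richardson extrapolation on the trapezoidal column (denominator 4−1=3):
T_{2}^{(1)} = (4·2.445297 − 2.767955) / 3 = 2.337744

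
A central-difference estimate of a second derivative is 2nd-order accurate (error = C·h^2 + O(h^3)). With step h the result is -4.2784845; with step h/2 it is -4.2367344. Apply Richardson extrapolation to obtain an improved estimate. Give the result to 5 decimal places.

-4.22282

Extrapolated value = (4·A(h/2) − A(h)) / (4 − 1)
= (4·(-4.2367344) − (-4.2784845)) / 3
= -12.6684531 / 3 = -4.2228177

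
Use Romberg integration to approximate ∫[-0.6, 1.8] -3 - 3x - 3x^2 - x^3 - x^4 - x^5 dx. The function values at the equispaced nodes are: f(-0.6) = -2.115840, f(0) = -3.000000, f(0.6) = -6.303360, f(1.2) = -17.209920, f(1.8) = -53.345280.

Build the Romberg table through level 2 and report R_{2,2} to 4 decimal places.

R_{0,0} (trapezoid, 1 panel, h=2.4000): -66.553344
R_{1,0} (trapezoid, 2 panels, h=1.2000): -40.840704
R_{2,0} (trapezoid, 4 panels, h=0.6000): -32.546304
R_{1,1} = -40.840704 + (-40.840704 − (-66.553344))/3 = -32.269824
R_{2,1} = -32.546304 + (-32.546304 − (-40.840704))/3 = -29.781504
R_{2,2} = -29.781504 + (-29.781504 − (-32.269824))/15 = -29.615616

-29.6156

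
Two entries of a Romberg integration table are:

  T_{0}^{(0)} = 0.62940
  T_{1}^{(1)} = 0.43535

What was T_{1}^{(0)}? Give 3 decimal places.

From T_{1}^{(1)} = (4·T_{1}^{(0)} − T_{0}^{(0)})/3, solve for T_{1}^{(0)}:
4·T_{1}^{(0)} = 3·0.43535 + 0.62940 = 1.93545
T_{1}^{(0)} = 0.48386

0.484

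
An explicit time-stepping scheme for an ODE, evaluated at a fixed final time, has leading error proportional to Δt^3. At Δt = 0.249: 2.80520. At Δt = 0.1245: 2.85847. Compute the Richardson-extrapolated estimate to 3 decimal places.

The leading error scales as Δt^3; refining by a factor of 2 reduces it by 2^3 = 8.
Extrapolated value = (8·A(Δt/2) − A(Δt)) / (8 − 1)
= (8·2.85847 − 2.80520) / 7
= 20.06256 / 7 = 2.86608

2.866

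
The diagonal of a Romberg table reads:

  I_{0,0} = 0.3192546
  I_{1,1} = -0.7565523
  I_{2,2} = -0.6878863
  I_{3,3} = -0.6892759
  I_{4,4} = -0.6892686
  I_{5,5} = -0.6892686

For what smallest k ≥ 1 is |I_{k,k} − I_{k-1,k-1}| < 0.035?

|I_{1,1} − I_{0,0}| = 1.0758069 ≥ 0.035
|I_{2,2} − I_{1,1}| = 0.0686660 ≥ 0.035
|I_{3,3} − I_{2,2}| = 0.0013896 < 0.035

k = 3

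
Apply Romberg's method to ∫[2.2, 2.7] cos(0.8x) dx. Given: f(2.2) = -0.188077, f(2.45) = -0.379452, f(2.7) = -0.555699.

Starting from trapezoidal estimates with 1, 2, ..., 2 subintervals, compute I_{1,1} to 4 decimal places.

I_{0,0} (trapezoid, 1 panel, h=0.5000): -0.185944
I_{1,0} (trapezoid, 2 panels, h=0.2500): -0.187835
I_{1,1} = -0.187835 + (-0.187835 − (-0.185944))/3 = -0.188465

-0.1885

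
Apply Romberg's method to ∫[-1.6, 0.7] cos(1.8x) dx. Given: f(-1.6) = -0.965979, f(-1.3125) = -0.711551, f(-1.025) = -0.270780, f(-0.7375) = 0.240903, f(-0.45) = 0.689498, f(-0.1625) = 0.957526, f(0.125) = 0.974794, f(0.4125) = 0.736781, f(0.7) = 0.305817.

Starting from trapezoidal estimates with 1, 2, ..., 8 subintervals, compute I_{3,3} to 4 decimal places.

0.6726

I_{0,0} (trapezoid, 1 panel, h=2.3000): -0.759186
I_{1,0} (trapezoid, 2 panels, h=1.1500): 0.413330
I_{2,0} (trapezoid, 4 panels, h=0.5750): 0.611473
I_{3,0} (trapezoid, 8 panels, h=0.2875): 0.657538
I_{1,1} = 0.413330 + (0.413330 − (-0.759186))/3 = 0.804169
I_{2,1} = 0.611473 + (0.611473 − 0.413330)/3 = 0.677521
I_{3,1} = 0.657538 + (0.657538 − 0.611473)/3 = 0.672893
I_{2,2} = 0.677521 + (0.677521 − 0.804169)/15 = 0.669078
I_{3,2} = 0.672893 + (0.672893 − 0.677521)/15 = 0.672584
I_{3,3} = 0.672584 + (0.672584 − 0.669078)/63 = 0.672640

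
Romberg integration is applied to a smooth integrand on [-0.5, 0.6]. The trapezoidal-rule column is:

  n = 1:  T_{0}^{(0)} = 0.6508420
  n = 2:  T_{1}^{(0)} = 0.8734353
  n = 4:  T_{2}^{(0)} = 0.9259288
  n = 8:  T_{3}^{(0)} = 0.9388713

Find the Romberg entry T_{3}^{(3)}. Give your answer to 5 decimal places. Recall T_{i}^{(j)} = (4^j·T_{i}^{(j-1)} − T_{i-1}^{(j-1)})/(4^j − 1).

Richardson extrapolation on the trapezoidal column (denominator 4−1=3):
T_{1}^{(1)} = 0.8734353 + (0.8734353 − 0.6508420)/3 = 0.9476331
T_{2}^{(1)} = 0.9259288 + (0.9259288 − 0.8734353)/3 = 0.9434266
T_{3}^{(1)} = 0.9388713 + (0.9388713 − 0.9259288)/3 = 0.9431855
T_{2}^{(2)} = 0.9434266 + (0.9434266 − 0.9476331)/15 = 0.9431462
T_{3}^{(2)} = (16·0.9431855 − 0.9434266) / 15 = 0.9431694
T_{3}^{(3)} = (64·0.9431694 − 0.9431462) / 63 = 0.9431698

0.94317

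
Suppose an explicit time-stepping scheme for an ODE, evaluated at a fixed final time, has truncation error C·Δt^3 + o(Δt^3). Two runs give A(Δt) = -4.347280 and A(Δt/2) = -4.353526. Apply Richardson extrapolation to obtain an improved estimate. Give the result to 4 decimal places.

-4.3544

Extrapolated value = (8·A(Δt/2) − A(Δt)) / (8 − 1)
= (8·(-4.353526) − (-4.347280)) / 7
= -30.480928 / 7 = -4.354418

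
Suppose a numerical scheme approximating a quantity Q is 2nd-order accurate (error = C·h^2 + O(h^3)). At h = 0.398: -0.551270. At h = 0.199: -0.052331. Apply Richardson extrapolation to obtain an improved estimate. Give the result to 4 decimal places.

0.1140

Extrapolated value = (4·A(h/2) − A(h)) / (4 − 1)
= (4·(-0.052331) − (-0.551270)) / 3
= 0.341946 / 3 = 0.113982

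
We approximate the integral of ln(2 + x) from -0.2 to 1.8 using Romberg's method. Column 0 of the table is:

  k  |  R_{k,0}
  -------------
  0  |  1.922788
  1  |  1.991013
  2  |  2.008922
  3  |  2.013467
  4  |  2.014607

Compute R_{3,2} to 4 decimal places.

2.0150

Richardson extrapolation on the trapezoidal column (denominator 4−1=3):
R_{2,1} = (4·2.008922 − 1.991013) / 3 = 2.014892
R_{3,1} = 2.013467 + (2.013467 − 2.008922)/3 = 2.014982
R_{3,2} = 2.014982 + (2.014982 − 2.014892)/15 = 2.014988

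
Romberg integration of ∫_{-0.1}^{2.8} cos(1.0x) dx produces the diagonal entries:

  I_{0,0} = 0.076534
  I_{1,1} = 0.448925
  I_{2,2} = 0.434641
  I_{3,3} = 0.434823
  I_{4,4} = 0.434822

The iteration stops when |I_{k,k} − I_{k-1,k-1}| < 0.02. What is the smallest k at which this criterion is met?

|I_{1,1} − I_{0,0}| = 0.372391 ≥ 0.02
|I_{2,2} − I_{1,1}| = 0.014284 < 0.02

k = 2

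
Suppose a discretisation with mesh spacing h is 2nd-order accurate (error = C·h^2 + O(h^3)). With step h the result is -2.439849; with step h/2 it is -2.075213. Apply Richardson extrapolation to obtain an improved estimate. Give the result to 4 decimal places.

Extrapolated value = (4·A(h/2) − A(h)) / (4 − 1)
= (4·(-2.075213) − (-2.439849)) / 3
= -5.861003 / 3 = -1.953668

-1.9537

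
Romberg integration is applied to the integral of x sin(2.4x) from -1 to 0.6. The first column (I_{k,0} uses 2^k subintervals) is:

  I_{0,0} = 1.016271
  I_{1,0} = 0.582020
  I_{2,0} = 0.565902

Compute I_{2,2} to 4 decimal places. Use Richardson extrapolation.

Richardson extrapolation on the trapezoidal column (denominator 4−1=3):
I_{1,1} = 0.582020 + (0.582020 − 1.016271)/3 = 0.437270
I_{2,1} = 0.565902 + (0.565902 − 0.582020)/3 = 0.560529
I_{2,2} = (16·0.560529 − 0.437270) / 15 = 0.568746
(Column j=1 coincides with Simpson's rule on the same nodes.)

0.5687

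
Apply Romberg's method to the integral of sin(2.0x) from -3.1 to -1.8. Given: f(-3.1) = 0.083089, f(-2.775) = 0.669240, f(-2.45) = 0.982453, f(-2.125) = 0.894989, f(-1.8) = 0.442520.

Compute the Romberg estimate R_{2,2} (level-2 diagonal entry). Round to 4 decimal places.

0.9465

R_{0,0} (trapezoid, 1 panel, h=1.3000): 0.341646
R_{1,0} (trapezoid, 2 panels, h=0.6500): 0.809417
R_{2,0} (trapezoid, 4 panels, h=0.3250): 0.913083
R_{1,1} = 0.809417 + (0.809417 − 0.341646)/3 = 0.965341
R_{2,1} = 0.913083 + (0.913083 − 0.809417)/3 = 0.947638
R_{2,2} = 0.947638 + (0.947638 − 0.965341)/15 = 0.946458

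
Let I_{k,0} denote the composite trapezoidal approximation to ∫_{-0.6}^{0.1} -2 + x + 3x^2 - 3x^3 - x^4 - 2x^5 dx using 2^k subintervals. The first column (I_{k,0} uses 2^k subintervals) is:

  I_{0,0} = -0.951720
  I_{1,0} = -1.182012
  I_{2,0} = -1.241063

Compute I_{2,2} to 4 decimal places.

Richardson extrapolation on the trapezoidal column (denominator 4−1=3):
I_{1,1} = (4·(-1.182012) − (-0.951720)) / 3 = -1.258776
I_{2,1} = -1.241063 + (-1.241063 − (-1.182012))/3 = -1.260747
I_{2,2} = -1.260747 + (-1.260747 − (-1.258776))/15 = -1.260878

-1.2609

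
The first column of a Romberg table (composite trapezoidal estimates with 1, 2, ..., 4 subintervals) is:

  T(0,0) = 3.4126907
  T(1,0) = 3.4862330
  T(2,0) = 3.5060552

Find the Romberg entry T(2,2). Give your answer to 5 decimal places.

3.51279

T(1,1) = 3.4862330 + (3.4862330 − 3.4126907)/3 = 3.5107471
T(2,1) = 3.5060552 + (3.5060552 − 3.4862330)/3 = 3.5126626
T(2,2) = (16·3.5126626 − 3.5107471) / 15 = 3.5127903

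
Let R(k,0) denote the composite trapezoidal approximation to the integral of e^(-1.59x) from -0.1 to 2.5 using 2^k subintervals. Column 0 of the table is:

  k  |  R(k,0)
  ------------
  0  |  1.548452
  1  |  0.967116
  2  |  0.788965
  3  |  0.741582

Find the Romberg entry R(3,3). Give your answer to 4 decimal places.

Richardson extrapolation on the trapezoidal column (denominator 4−1=3):
R(1,1) = (4·0.967116 − 1.548452) / 3 = 0.773337
R(2,1) = (4·0.788965 − 0.967116) / 3 = 0.729581
R(3,1) = (4·0.741582 − 0.788965) / 3 = 0.725788
R(2,2) = (16·0.729581 − 0.773337) / 15 = 0.726664
R(3,2) = (16·0.725788 − 0.729581) / 15 = 0.725535
R(3,3) = 0.725535 + (0.725535 − 0.726664)/63 = 0.725517
(Column j=1 coincides with Simpson's rule on the same nodes.)

0.7255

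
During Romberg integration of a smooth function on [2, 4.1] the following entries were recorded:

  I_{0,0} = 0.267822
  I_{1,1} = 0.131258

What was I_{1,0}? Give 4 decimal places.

0.1654

From I_{1,1} = (4·I_{1,0} − I_{0,0})/3, solve for I_{1,0}:
4·I_{1,0} = 3·0.131258 + 0.267822 = 0.661596
I_{1,0} = 0.165399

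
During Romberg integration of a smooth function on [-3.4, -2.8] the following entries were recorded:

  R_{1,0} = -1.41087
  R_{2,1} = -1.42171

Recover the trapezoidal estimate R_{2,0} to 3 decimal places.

-1.419

From R_{2,1} = (4·R_{2,0} − R_{1,0})/3, solve for R_{2,0}:
4·R_{2,0} = 3·(-1.42171) + (-1.41087) = -5.67600
R_{2,0} = -1.41900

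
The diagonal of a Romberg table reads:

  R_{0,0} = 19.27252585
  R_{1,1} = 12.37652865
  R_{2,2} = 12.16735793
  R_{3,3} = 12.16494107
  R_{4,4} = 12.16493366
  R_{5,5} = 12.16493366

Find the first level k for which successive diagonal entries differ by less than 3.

|R_{1,1} − R_{0,0}| = 6.89599720 ≥ 3
|R_{2,2} − R_{1,1}| = 0.20917072 < 3

k = 2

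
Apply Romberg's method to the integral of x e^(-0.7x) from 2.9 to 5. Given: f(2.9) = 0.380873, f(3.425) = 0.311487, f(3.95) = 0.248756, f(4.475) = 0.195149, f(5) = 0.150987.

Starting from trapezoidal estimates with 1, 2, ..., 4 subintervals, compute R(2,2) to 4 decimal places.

0.5348

R(0,0) (trapezoid, 1 panel, h=2.1000): 0.558453
R(1,0) (trapezoid, 2 panels, h=1.0500): 0.540420
R(2,0) (trapezoid, 4 panels, h=0.5250): 0.536194
R(1,1) = 0.540420 + (0.540420 − 0.558453)/3 = 0.534409
R(2,1) = 0.536194 + (0.536194 − 0.540420)/3 = 0.534785
R(2,2) = 0.534785 + (0.534785 − 0.534409)/15 = 0.534810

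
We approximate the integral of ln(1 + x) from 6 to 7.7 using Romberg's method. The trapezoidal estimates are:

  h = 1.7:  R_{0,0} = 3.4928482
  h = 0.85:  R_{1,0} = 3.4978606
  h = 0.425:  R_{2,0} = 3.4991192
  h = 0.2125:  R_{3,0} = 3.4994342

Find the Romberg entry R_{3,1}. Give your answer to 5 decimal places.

3.49954

R_{3,1} = 3.4994342 + (3.4994342 − 3.4991192)/3 = 3.4995392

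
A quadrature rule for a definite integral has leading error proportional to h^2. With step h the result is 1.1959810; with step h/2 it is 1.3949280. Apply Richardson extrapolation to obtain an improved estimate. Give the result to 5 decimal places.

The leading error scales as h^2; refining by a factor of 2 reduces it by 2^2 = 4.
Extrapolated value = (4·A(h/2) − A(h)) / (4 − 1)
= (4·1.3949280 − 1.1959810) / 3
= 4.3837310 / 3 = 1.4612437

1.46124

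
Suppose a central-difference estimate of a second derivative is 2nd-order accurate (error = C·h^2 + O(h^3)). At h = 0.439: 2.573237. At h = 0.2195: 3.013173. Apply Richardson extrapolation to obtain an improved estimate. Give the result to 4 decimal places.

3.1598

Extrapolated value = (4·A(h/2) − A(h)) / (4 − 1)
= (4·3.013173 − 2.573237) / 3
= 9.479455 / 3 = 3.159818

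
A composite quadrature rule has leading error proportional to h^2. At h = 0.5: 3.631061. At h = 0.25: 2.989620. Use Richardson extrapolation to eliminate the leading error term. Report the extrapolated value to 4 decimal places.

Extrapolated value = (4·A(h/2) − A(h)) / (4 − 1)
= (4·2.989620 − 3.631061) / 3
= 8.327419 / 3 = 2.775806

2.7758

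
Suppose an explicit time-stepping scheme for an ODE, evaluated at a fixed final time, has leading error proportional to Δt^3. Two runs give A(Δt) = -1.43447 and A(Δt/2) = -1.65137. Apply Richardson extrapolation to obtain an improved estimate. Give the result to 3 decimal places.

-1.682

Extrapolated value = (8·A(Δt/2) − A(Δt)) / (8 − 1)
= (8·(-1.65137) − (-1.43447)) / 7
= -11.77649 / 7 = -1.68236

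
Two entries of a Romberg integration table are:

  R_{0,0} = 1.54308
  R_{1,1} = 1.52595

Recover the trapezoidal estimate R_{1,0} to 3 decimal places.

From R_{1,1} = (4·R_{1,0} − R_{0,0})/3, solve for R_{1,0}:
4·R_{1,0} = 3·1.52595 + 1.54308 = 6.12093
R_{1,0} = 1.53023

1.530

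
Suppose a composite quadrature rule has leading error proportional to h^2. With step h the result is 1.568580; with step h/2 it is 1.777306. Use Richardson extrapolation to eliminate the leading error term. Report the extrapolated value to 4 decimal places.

Extrapolated value = (4·A(h/2) − A(h)) / (4 − 1)
= (4·1.777306 − 1.568580) / 3
= 5.540644 / 3 = 1.846881

1.8469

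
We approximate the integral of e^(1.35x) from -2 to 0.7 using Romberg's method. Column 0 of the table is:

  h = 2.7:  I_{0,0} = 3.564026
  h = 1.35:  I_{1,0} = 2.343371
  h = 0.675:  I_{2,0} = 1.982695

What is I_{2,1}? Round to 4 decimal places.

1.8625

I_{2,1} = 1.982695 + (1.982695 − 2.343371)/3 = 1.862470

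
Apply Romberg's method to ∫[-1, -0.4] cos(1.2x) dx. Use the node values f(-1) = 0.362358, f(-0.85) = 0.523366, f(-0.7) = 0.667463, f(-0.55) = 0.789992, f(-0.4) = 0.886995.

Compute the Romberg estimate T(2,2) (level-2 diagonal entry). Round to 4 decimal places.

0.3919

T(0,0) (trapezoid, 1 panel, h=0.6000): 0.374806
T(1,0) (trapezoid, 2 panels, h=0.3000): 0.387642
T(2,0) (trapezoid, 4 panels, h=0.1500): 0.390825
T(1,1) = 0.387642 + (0.387642 − 0.374806)/3 = 0.391921
T(2,1) = 0.390825 + (0.390825 − 0.387642)/3 = 0.391886
T(2,2) = 0.391886 + (0.391886 − 0.391921)/15 = 0.391884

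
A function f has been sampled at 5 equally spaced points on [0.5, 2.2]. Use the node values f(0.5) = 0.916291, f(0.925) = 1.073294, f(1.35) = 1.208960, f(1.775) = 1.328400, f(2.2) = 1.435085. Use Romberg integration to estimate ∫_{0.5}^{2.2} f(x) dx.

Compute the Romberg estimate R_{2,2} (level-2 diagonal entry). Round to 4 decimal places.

2.0366

R_{0,0} (trapezoid, 1 panel, h=1.7000): 1.998670
R_{1,0} (trapezoid, 2 panels, h=0.8500): 2.026951
R_{2,0} (trapezoid, 4 panels, h=0.4250): 2.034195
R_{1,1} = 2.026951 + (2.026951 − 1.998670)/3 = 2.036378
R_{2,1} = 2.034195 + (2.034195 − 2.026951)/3 = 2.036610
R_{2,2} = 2.036610 + (2.036610 − 2.036378)/15 = 2.036625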